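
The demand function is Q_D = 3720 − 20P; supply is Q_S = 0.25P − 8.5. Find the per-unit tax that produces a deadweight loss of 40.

18

In inverse form: demand P = 186 − 0.05Q, supply P = 34 + 4Q.
Competitive equilibrium: 186 − 0.05Q = 34 + 4Q → Q* = 37.5309, P* = 184.1235.
A tax t gives ΔQ = t/4.05 and wedge t, so DWL = t²/8.1.
t²/8.1 = 40 → t² = 324 → t = 18.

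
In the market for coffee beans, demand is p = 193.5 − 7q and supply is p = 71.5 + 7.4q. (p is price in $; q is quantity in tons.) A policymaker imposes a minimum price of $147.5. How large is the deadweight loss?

Competitive equilibrium: 193.5 − 7q = 71.5 + 7.4q → q* = 8.4722, p* = 134.1944.
At the floor p = 147.5, quantity demanded = (193.5 − 147.5)/7 = 6.5714.
Sellers' marginal cost at q' = 6.5714: 71.5 + 7.4·6.5714 = 120.1284.
Δq = 8.4722 − 6.5714 = 1.9008; wedge = 147.5 − 120.1284 = 27.3716.
The triangle = ½ × 1.9008 × 27.3716 = $26.01.

$26.01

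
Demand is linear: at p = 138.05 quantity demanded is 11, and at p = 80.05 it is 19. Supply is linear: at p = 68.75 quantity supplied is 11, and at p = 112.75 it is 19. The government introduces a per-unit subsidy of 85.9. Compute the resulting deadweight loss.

289.37

Demand slope = (80.05 − 138.05)/(19 − 11) = −7.25, so p = 217.8 − 7.25q.
Supply slope = (112.75 − 68.75)/(19 − 11) = 5.5, so p = 8.25 + 5.5q.
Competitive equilibrium: 217.8 − 7.25q = 8.25 + 5.5q → q* = 16.43529, p* = 98.64412.
The subsidy lowers effective supply by 85.9: p = 5.5q − 77.65.
New quantity: 217.8 − 7.25q = 5.5q − 77.65 → q' = 23.17255.
Overproduction Δq = 23.17255 − 16.43529 = 6.73726; wedge = subsidy = 85.9.
The triangle = ½ × 6.73726 × 85.9 = 289.37.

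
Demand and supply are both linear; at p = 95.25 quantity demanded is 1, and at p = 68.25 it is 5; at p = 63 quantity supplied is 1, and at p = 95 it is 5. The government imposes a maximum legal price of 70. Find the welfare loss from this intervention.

Demand slope = (68.25 − 95.25)/(5 − 1) = −6.75, so p = 102 − 6.75q.
Supply slope = (95 − 63)/(5 − 1) = 8, so p = 55 + 8q.
Competitive equilibrium: 102 − 6.75q = 55 + 8q → q* = 3.1864, p* = 80.4915.
At the ceiling p = 70, quantity supplied = (70 − 55)/8 = 1.875.
Willingness to pay at q' = 1.875: 102 − 6.75·1.875 = 89.3438.
Δq = 3.1864 − 1.875 = 1.3114; wedge = 89.3438 − 70 = 19.3438.
The triangle = ½ × 1.3114 × 19.3438 = 12.68.

12.68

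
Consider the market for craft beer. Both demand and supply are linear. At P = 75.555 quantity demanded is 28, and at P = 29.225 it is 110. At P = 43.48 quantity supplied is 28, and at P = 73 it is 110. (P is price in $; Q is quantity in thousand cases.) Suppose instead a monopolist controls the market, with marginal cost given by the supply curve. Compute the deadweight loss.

Demand slope = (29.225 − 75.555)/(110 − 28) = −0.565, so P = 91.375 − 0.565Q.
Supply slope = (73 − 43.48)/(110 − 28) = 0.36, so P = 33.4 + 0.36Q.
Competitive equilibrium: 91.375 − 0.565Q = 33.4 + 0.36Q → Q* = 62.6757, P* = 55.9632.
Marginal revenue: MR = 91.375 − 1.13Q. Set MR = MC: 91.375 − 1.13Q = 33.4 + 0.36Q → Q_m = 38.9094.
Price P_m = 91.375 − 0.565·38.9094 = 69.3912; MC(Q_m) = 33.4 + 0.36·38.9094 = 47.4074.
Competitive Q* = 62.6757, so ΔQ = 23.7663; wedge = 69.3912 − 47.4074 = 21.9838.
The triangle = ½ × 23.7663 × 21.9838 = $261.24 thousand.

$261.24 thousand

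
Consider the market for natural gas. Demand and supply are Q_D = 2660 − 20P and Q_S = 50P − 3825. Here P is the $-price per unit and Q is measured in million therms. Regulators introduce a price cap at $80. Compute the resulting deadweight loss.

$13986.16 million

In inverse form: demand P = 133 − 0.05Q, supply P = 76.5 + 0.02Q.
Competitive equilibrium: 133 − 0.05Q = 76.5 + 0.02Q → Q* = 807.1429, P* = 92.6429.
At the ceiling P = 80, quantity supplied = (80 − 76.5)/0.02 = 175.
Willingness to pay at Q' = 175: 133 − 0.05·175 = 124.25.
ΔQ = 807.1429 − 175 = 632.1429; wedge = 124.25 − 80 = 44.25.
Deadweight loss = ½ × 632.1429 × 44.25 = $13986.16 million.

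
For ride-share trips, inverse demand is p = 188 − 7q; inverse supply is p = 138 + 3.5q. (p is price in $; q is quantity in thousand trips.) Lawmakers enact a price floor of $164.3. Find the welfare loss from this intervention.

$9.94 thousand

Competitive equilibrium: 188 − 7q = 138 + 3.5q → q* = 4.7619, p* = 154.6667.
At the floor p = 164.3, quantity demanded = (188 − 164.3)/7 = 3.3857.
Sellers' marginal cost at q' = 3.3857: 138 + 3.5·3.3857 = 149.85.
Δq = 4.7619 − 3.3857 = 1.3762; wedge = 164.3 − 149.85 = 14.45.
DWL = ½ × 1.3762 × 14.45 = $9.94 thousand.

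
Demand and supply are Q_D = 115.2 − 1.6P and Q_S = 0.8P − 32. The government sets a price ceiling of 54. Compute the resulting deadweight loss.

32.27

In inverse form: demand P = 72 − 0.625Q, supply P = 40 + 1.25Q.
Competitive equilibrium: 72 − 0.625Q = 40 + 1.25Q → Q* = 17.0667, P* = 61.3333.
At the ceiling P = 54, quantity supplied = (54 − 40)/1.25 = 11.2.
Willingness to pay at Q' = 11.2: 72 − 0.625·11.2 = 65.
ΔQ = 17.0667 − 11.2 = 5.8667; wedge = 65 − 54 = 11.
The triangle = ½ × 5.8667 × 11 = 32.27.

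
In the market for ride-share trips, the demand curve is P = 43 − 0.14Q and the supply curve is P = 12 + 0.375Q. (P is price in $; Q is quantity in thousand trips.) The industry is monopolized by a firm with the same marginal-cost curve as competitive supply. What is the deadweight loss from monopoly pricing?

$42.62 thousand

Competitive equilibrium: 43 − 0.14Q = 12 + 0.375Q → Q* = 60.19417, P* = 34.57282.
Marginal revenue: MR = 43 − 0.28Q. Set MR = MC: 43 − 0.28Q = 12 + 0.375Q → Q_m = 47.32824.
Price P_m = 43 − 0.14·47.32824 = 36.37405; MC(Q_m) = 12 + 0.375·47.32824 = 29.74809.
Competitive Q* = 60.19417, so ΔQ = 12.86593; wedge = 36.37405 − 29.74809 = 6.62596.
Deadweight loss = ½ × 12.86593 × 6.62596 = $42.62 thousand.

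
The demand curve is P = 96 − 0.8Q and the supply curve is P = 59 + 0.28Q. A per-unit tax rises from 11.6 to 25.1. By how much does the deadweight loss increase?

Competitive equilibrium: 96 − 0.8Q = 59 + 0.28Q → Q* = 34.2593, P* = 68.5926.
For a per-unit tax t: ΔQ = t/1.08, so DWL = ½·t·(t/1.08) = t²/2.16.
At t = 11.6: DWL = 62.296. At t = 25.1: DWL = 291.671.
Increase = 291.671 − 62.296 = 229.375.

229.375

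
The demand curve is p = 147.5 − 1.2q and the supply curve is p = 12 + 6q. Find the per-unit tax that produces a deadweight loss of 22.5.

Competitive equilibrium: 147.5 − 1.2q = 12 + 6q → q* = 18.8194, p* = 124.9167.
A tax t gives Δq = t/7.2 and wedge t, so DWL = t²/14.4.
t²/14.4 = 22.5 → t² = 324 → t = 18.

18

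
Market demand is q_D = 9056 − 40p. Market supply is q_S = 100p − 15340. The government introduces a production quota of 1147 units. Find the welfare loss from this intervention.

15420.73

In inverse form: demand p = 226.4 − 0.025q, supply p = 153.4 + 0.01q.
Competitive equilibrium: 226.4 − 0.025q = 153.4 + 0.01q → q* = 2085.7143, p* = 174.2571.
At q = 1147: demand price = 226.4 − 0.025·1147 = 197.725; supply price = 153.4 + 0.01·1147 = 164.87.
Δq = 2085.7143 − 1147 = 938.7143; wedge = 197.725 − 164.87 = 32.855.
Deadweight loss = ½ × 938.7143 × 32.855 = 15420.73.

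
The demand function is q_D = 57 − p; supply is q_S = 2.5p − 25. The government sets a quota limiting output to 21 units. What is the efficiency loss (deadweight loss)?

In inverse form: demand p = 57 − q, supply p = 10 + 0.4q.
Competitive equilibrium: 57 − q = 10 + 0.4q → q* = 33.5714, p* = 23.4286.
At q = 21: demand price = 57 − 1·21 = 36; supply price = 10 + 0.4·21 = 18.4.
Δq = 33.5714 − 21 = 12.5714; wedge = 36 − 18.4 = 17.6.
The triangle = ½ × 12.5714 × 17.6 = 110.63.

110.63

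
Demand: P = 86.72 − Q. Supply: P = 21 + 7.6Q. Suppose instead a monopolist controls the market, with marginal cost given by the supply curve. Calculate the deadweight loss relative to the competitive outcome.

2.72

Competitive equilibrium: 86.72 − Q = 21 + 7.6Q → Q* = 7.64186, P* = 79.07814.
Marginal revenue: MR = 86.72 − 2Q. Set MR = MC: 86.72 − 2Q = 21 + 7.6Q → Q_m = 6.84583.
Price P_m = 86.72 − 1·6.84583 = 79.87417; MC(Q_m) = 21 + 7.6·6.84583 = 73.02831.
Competitive Q* = 7.64186, so ΔQ = 0.79603; wedge = 79.87417 − 73.02831 = 6.84586.
DWL = ½ × 0.79603 × 6.84586 = 2.72.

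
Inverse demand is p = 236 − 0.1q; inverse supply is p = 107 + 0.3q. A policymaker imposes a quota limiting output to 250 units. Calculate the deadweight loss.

Competitive equilibrium: 236 − 0.1q = 107 + 0.3q → q* = 322.5, p* = 203.75.
At q = 250: demand price = 236 − 0.1·250 = 211; supply price = 107 + 0.3·250 = 182.
Δq = 322.5 − 250 = 72.5; wedge = 211 − 182 = 29.
Welfare loss = ½ × 72.5 × 29 = 1051.25.

1051.25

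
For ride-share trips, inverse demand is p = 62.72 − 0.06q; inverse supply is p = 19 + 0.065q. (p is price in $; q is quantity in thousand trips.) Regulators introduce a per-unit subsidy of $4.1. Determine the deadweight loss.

Competitive equilibrium: 62.72 − 0.06q = 19 + 0.065q → q* = 349.76, p* = 41.7344.
The subsidy lowers effective supply by 4.1: p = 14.9 + 0.065q.
New quantity: 62.72 − 0.06q = 14.9 + 0.065q → q' = 382.56.
Overproduction Δq = 382.56 − 349.76 = 32.8; wedge = subsidy = 4.1.
The triangle = ½ × 32.8 × 4.1 = $67.24 thousand.

$67.24 thousand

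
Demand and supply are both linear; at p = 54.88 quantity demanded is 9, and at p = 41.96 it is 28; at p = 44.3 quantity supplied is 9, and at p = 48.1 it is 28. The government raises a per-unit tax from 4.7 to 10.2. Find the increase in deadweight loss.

46.56

Demand slope = (41.96 − 54.88)/(28 − 9) = −0.68, so p = 61 − 0.68q.
Supply slope = (48.1 − 44.3)/(28 − 9) = 0.2, so p = 42.5 + 0.2q.
Competitive equilibrium: 61 − 0.68q = 42.5 + 0.2q → q* = 21.0227, p* = 46.7045.
For a per-unit tax t: Δq = t/0.88, so DWL = ½·t·(t/0.88) = t²/1.76.
At t = 4.7: DWL = 12.551. At t = 10.2: DWL = 59.114.
Increase = 59.114 − 12.551 = 46.56.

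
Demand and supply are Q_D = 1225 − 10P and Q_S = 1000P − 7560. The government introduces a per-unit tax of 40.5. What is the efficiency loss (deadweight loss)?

In inverse form: demand P = 122.5 − 0.1Q, supply P = 7.56 + 0.001Q.
Competitive equilibrium: 122.5 − 0.1Q = 7.56 + 0.001Q → Q* = 1138.0198, P* = 8.698.
With the tax, the buyer price exceeds the seller price by 40.5: (122.5 − 0.1Q) − (7.56 + 0.001Q) = 40.5 → Q' = 737.0297.
ΔQ = 1138.0198 − 737.0297 = 400.9901; the wedge equals the tax, 40.5.
Welfare loss = ½ × 400.9901 × 40.5 = 8120.05.

8120.05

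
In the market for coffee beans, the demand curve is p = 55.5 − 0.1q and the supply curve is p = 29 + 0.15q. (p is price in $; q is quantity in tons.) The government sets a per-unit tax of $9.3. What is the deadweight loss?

Competitive equilibrium: 55.5 − 0.1q = 29 + 0.15q → q* = 106, p* = 44.9.
With the tax, the buyer price exceeds the seller price by 9.3: (55.5 − 0.1q) − (29 + 0.15q) = 9.3 → q' = 68.8.
Δq = 106 − 68.8 = 37.2; the wedge equals the tax, 9.3.
The triangle = ½ × 37.2 × 9.3 = $172.98.

$172.98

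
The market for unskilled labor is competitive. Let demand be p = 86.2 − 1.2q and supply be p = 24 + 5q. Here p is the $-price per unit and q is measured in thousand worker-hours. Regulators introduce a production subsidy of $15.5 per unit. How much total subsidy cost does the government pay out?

Competitive equilibrium: 86.2 − 1.2q = 24 + 5q → q* = 10.0323, p* = 74.1613.
The subsidy lowers effective supply by 15.5: p = 8.5 + 5q.
New quantity: 86.2 − 1.2q = 8.5 + 5q → q' = 12.5323.
Total subsidy cost = 15.5 × 12.5323 = $194.25 thousand.

$194.25 thousand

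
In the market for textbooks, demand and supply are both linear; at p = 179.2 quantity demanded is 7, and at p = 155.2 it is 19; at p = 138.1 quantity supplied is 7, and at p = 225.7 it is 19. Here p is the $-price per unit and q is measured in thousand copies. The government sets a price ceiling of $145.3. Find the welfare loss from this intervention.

Demand slope = (155.2 − 179.2)/(19 − 7) = −2, so p = 193.2 − 2q.
Supply slope = (225.7 − 138.1)/(19 − 7) = 7.3, so p = 87 + 7.3q.
Competitive equilibrium: 193.2 − 2q = 87 + 7.3q → q* = 11.4194, p* = 170.3613.
At the ceiling p = 145.3, quantity supplied = (145.3 − 87)/7.3 = 7.9863.
Willingness to pay at q' = 7.9863: 193.2 − 2·7.9863 = 177.2274.
Δq = 11.4194 − 7.9863 = 3.4331; wedge = 177.2274 − 145.3 = 31.9274.
Deadweight loss = ½ × 3.4331 × 31.9274 = $54.80 thousand.

$54.80 thousand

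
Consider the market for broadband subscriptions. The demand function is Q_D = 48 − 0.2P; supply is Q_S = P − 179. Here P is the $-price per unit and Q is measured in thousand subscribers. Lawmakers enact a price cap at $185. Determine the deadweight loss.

$52.08 thousand

In inverse form: demand P = 240 − 5Q, supply P = 179 + Q.
Competitive equilibrium: 240 − 5Q = 179 + Q → Q* = 10.1667, P* = 189.1667.
At the ceiling P = 185, quantity supplied = (185 − 179)/1 = 6.
Willingness to pay at Q' = 6: 240 − 5·6 = 210.
ΔQ = 10.1667 − 6 = 4.1667; wedge = 210 − 185 = 25.
Welfare loss = ½ × 4.1667 × 25 = $52.08 thousand.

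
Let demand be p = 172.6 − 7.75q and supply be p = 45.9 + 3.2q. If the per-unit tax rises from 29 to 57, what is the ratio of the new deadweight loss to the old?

3.863

Competitive equilibrium: 172.6 − 7.75q = 45.9 + 3.2q → q* = 11.5708, p* = 82.9265.
For a per-unit tax t: Δq = t/10.95, so DWL = ½·t·(t/10.95) = t²/21.9.
At t = 29: DWL = 38.402. At t = 57: DWL = 148.356.
Ratio = (57/29)² = 3.863.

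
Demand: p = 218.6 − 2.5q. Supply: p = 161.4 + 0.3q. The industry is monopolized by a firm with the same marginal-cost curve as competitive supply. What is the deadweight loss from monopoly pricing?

130

Competitive equilibrium: 218.6 − 2.5q = 161.4 + 0.3q → q* = 20.4286, p* = 167.5286.
Marginal revenue: MR = 218.6 − 5q. Set MR = MC: 218.6 − 5q = 161.4 + 0.3q → q_m = 10.7925.
Price p_m = 218.6 − 2.5·10.7925 = 191.6188; MC(q_m) = 161.4 + 0.3·10.7925 = 164.6378.
Competitive q* = 20.4286, so Δq = 9.6361; wedge = 191.6188 − 164.6378 = 26.981.
Welfare loss = ½ × 9.6361 × 26.981 = 130.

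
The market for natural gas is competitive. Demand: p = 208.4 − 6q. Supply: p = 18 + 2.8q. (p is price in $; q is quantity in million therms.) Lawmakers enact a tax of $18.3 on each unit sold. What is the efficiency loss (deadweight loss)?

Competitive equilibrium: 208.4 − 6q = 18 + 2.8q → q* = 21.6364, p* = 78.5818.
With the tax, the buyer price exceeds the seller price by 18.3: (208.4 − 6q) − (18 + 2.8q) = 18.3 → q' = 19.5568.
Δq = 21.6364 − 19.5568 = 2.0796; the wedge equals the tax, 18.3.
Deadweight loss = ½ × 2.0796 × 18.3 = $19.03 million.

$19.03 million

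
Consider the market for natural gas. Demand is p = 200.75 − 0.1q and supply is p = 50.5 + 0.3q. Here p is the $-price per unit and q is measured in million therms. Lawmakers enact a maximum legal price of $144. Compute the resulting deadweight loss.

Competitive equilibrium: 200.75 − 0.1q = 50.5 + 0.3q → q* = 375.625, p* = 163.1875.
At the ceiling p = 144, quantity supplied = (144 − 50.5)/0.3 = 311.6667.
Willingness to pay at q' = 311.6667: 200.75 − 0.1·311.6667 = 169.5833.
Δq = 375.625 − 311.6667 = 63.9583; wedge = 169.5833 − 144 = 25.5833.
The triangle = ½ × 63.9583 × 25.5833 = $818.13 million.

$818.13 million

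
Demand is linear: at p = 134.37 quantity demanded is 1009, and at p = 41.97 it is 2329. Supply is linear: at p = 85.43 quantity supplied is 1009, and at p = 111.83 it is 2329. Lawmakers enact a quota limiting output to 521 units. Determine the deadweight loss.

47905.44

Demand slope = (41.97 − 134.37)/(2329 − 1009) = −0.07, so p = 205 − 0.07q.
Supply slope = (111.83 − 85.43)/(2329 − 1009) = 0.02, so p = 65.25 + 0.02q.
Competitive equilibrium: 205 − 0.07q = 65.25 + 0.02q → q* = 1552.7778, p* = 96.3056.
At q = 521: demand price = 205 − 0.07·521 = 168.53; supply price = 65.25 + 0.02·521 = 75.67.
Δq = 1552.7778 − 521 = 1031.7778; wedge = 168.53 − 75.67 = 92.86.
DWL = ½ × 1031.7778 × 92.86 = 47905.44.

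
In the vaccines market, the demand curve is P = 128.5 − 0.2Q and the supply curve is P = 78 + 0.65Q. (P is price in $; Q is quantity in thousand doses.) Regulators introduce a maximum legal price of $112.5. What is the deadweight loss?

$17.06 thousand

Competitive equilibrium: 128.5 − 0.2Q = 78 + 0.65Q → Q* = 59.4118, P* = 116.6176.
At the ceiling P = 112.5, quantity supplied = (112.5 − 78)/0.65 = 53.0769.
Willingness to pay at Q' = 53.0769: 128.5 − 0.2·53.0769 = 117.8846.
ΔQ = 59.4118 − 53.0769 = 6.3349; wedge = 117.8846 − 112.5 = 5.3846.
DWL = ½ × 6.3349 × 5.3846 = $17.06 thousand.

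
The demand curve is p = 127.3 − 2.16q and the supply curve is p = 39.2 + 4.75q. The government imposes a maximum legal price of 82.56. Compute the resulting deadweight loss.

45.31

Competitive equilibrium: 127.3 − 2.16q = 39.2 + 4.75q → q* = 12.7496, p* = 99.7608.
At the ceiling p = 82.56, quantity supplied = (82.56 − 39.2)/4.75 = 9.1284.
Willingness to pay at q' = 9.1284: 127.3 − 2.16·9.1284 = 107.5827.
Δq = 12.7496 − 9.1284 = 3.6212; wedge = 107.5827 − 82.56 = 25.0227.
Deadweight loss = ½ × 3.6212 × 25.0227 = 45.31.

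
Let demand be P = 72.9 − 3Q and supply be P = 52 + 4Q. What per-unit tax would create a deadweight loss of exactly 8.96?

Competitive equilibrium: 72.9 − 3Q = 52 + 4Q → Q* = 2.9857, P* = 63.9429.
A tax t gives ΔQ = t/7 and wedge t, so DWL = t²/14.
t²/14 = 8.96 → t² = 125.44 → t = 11.2.

11.2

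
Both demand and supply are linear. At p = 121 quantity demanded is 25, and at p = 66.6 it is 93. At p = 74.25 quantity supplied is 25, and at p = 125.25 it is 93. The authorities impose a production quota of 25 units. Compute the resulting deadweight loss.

705.02

Demand slope = (66.6 − 121)/(93 − 25) = −0.8, so p = 141 − 0.8q.
Supply slope = (125.25 − 74.25)/(93 − 25) = 0.75, so p = 55.5 + 0.75q.
Competitive equilibrium: 141 − 0.8q = 55.5 + 0.75q → q* = 55.1613, p* = 96.871.
At q = 25: demand price = 141 − 0.8·25 = 121; supply price = 55.5 + 0.75·25 = 74.25.
Δq = 55.1613 − 25 = 30.1613; wedge = 121 − 74.25 = 46.75.
DWL = ½ × 30.1613 × 46.75 = 705.02.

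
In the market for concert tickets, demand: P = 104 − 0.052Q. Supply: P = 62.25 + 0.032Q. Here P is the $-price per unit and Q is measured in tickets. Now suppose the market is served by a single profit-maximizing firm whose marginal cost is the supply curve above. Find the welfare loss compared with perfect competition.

Competitive equilibrium: 104 − 0.052Q = 62.25 + 0.032Q → Q* = 497.02381, P* = 78.15476.
Marginal revenue: MR = 104 − 0.104Q. Set MR = MC: 104 − 0.104Q = 62.25 + 0.032Q → Q_m = 306.98529.
Price P_m = 104 − 0.052·306.98529 = 88.03676; MC(Q_m) = 62.25 + 0.032·306.98529 = 72.07353.
Competitive Q* = 497.02381, so ΔQ = 190.03852; wedge = 88.03676 − 72.07353 = 15.96323.
The triangle = ½ × 190.03852 × 15.96323 = $1516.81.

$1516.81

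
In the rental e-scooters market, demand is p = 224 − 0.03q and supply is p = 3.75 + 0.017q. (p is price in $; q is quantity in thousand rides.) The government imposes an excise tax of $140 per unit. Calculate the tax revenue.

$239042.55 thousand

Competitive equilibrium: 224 − 0.03q = 3.75 + 0.017q → q* = 4686.1702, p* = 83.4149.
With the tax, the buyer price exceeds the seller price by 140: (224 − 0.03q) − (3.75 + 0.017q) = 140 → q' = 1707.4468.
Tax revenue = 140 × 1707.4468 = $239042.55 thousand.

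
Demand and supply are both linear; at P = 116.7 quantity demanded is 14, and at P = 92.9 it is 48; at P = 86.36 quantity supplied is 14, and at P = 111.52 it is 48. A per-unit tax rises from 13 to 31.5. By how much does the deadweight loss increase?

Demand slope = (92.9 − 116.7)/(48 − 14) = −0.7, so P = 126.5 − 0.7Q.
Supply slope = (111.52 − 86.36)/(48 − 14) = 0.74, so P = 76 + 0.74Q.
Competitive equilibrium: 126.5 − 0.7Q = 76 + 0.74Q → Q* = 35.0694, P* = 101.9514.
For a per-unit tax t: ΔQ = t/1.44, so DWL = ½·t·(t/1.44) = t²/2.88.
At t = 13: DWL = 58.681. At t = 31.5: DWL = 344.531.
Increase = 344.531 − 58.681 = 285.85.

285.85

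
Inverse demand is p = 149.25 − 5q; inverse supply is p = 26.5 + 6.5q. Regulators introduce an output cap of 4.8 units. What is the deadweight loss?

198.39

Competitive equilibrium: 149.25 − 5q = 26.5 + 6.5q → q* = 10.6739, p* = 95.8804.
At q = 4.8: demand price = 149.25 − 5·4.8 = 125.25; supply price = 26.5 + 6.5·4.8 = 57.7.
Δq = 10.6739 − 4.8 = 5.8739; wedge = 125.25 − 57.7 = 67.55.
Deadweight loss = ½ × 5.8739 × 67.55 = 198.39.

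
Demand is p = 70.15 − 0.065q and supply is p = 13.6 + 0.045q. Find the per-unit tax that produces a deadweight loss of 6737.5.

38.5

Competitive equilibrium: 70.15 − 0.065q = 13.6 + 0.045q → q* = 514.0909, p* = 36.7341.
A tax t gives Δq = t/0.11 and wedge t, so DWL = t²/0.22.
t²/0.22 = 6737.5 → t² = 1482.25 → t = 38.5.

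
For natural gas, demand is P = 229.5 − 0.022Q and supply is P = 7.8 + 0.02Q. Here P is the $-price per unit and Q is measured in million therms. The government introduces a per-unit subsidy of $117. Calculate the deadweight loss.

$162964.29 million

Competitive equilibrium: 229.5 − 0.022Q = 7.8 + 0.02Q → Q* = 5278.5714, P* = 113.3714.
The subsidy lowers effective supply by 117: P = 0.02Q − 109.2.
New quantity: 229.5 − 0.022Q = 0.02Q − 109.2 → Q' = 8064.2857.
Overproduction ΔQ = 8064.2857 − 5278.5714 = 2785.7143; wedge = subsidy = 117.
Welfare loss = ½ × 2785.7143 × 117 = $162964.29 million.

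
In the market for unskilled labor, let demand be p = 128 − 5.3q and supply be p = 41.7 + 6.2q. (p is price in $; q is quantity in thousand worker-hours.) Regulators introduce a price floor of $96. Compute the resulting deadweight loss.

Competitive equilibrium: 128 − 5.3q = 41.7 + 6.2q → q* = 7.5043, p* = 88.227.
At the floor p = 96, quantity demanded = (128 − 96)/5.3 = 6.0377.
Sellers' marginal cost at q' = 6.0377: 41.7 + 6.2·6.0377 = 79.1337.
Δq = 7.5043 − 6.0377 = 1.4666; wedge = 96 − 79.1337 = 16.8663.
The triangle = ½ × 1.4666 × 16.8663 = $12.37 thousand.

$12.37 thousand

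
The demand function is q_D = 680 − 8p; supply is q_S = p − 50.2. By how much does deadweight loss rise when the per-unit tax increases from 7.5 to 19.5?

In inverse form: demand p = 85 − 0.125q, supply p = 50.2 + q.
Competitive equilibrium: 85 − 0.125q = 50.2 + q → q* = 30.9333, p* = 81.1333.
For a per-unit tax t: Δq = t/1.125, so DWL = ½·t·(t/1.125) = t²/2.25.
At t = 7.5: DWL = 25. At t = 19.5: DWL = 169.
Increase = 169 − 25 = 144.

144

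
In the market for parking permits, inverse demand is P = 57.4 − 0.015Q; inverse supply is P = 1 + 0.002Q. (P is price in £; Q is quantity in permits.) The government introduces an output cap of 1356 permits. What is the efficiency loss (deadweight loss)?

£32708.50

Competitive equilibrium: 57.4 − 0.015Q = 1 + 0.002Q → Q* = 3317.6471, P* = 7.6353.
At Q = 1356: demand price = 57.4 − 0.015·1356 = 37.06; supply price = 1 + 0.002·1356 = 3.712.
ΔQ = 3317.6471 − 1356 = 1961.6471; wedge = 37.06 − 3.712 = 33.348.
Welfare loss = ½ × 1961.6471 × 33.348 = £32708.50.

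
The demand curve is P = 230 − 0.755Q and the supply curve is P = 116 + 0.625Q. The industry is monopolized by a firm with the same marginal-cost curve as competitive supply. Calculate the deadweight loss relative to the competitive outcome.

588.84

Competitive equilibrium: 230 − 0.755Q = 116 + 0.625Q → Q* = 82.6087, P* = 167.6304.
Marginal revenue: MR = 230 − 1.51Q. Set MR = MC: 230 − 1.51Q = 116 + 0.625Q → Q_m = 53.3958.
Price P_m = 230 − 0.755·53.3958 = 189.6862; MC(Q_m) = 116 + 0.625·53.3958 = 149.3724.
Competitive Q* = 82.6087, so ΔQ = 29.2129; wedge = 189.6862 − 149.3724 = 40.3138.
The triangle = ½ × 29.2129 × 40.3138 = 588.84.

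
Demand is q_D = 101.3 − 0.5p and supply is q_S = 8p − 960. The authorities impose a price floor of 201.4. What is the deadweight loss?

1556.18

In inverse form: demand p = 202.6 − 2q, supply p = 120 + 0.125q.
Competitive equilibrium: 202.6 − 2q = 120 + 0.125q → q* = 38.8706, p* = 124.8588.
At the floor p = 201.4, quantity demanded = (202.6 − 201.4)/2 = 0.6.
Sellers' marginal cost at q' = 0.6: 120 + 0.125·0.6 = 120.075.
Δq = 38.8706 − 0.6 = 38.2706; wedge = 201.4 − 120.075 = 81.325.
Welfare loss = ½ × 38.2706 × 81.325 = 1556.18.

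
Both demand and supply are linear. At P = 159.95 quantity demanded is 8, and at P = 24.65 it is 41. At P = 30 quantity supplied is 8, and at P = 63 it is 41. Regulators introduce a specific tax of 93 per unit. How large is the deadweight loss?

847.94

Demand slope = (24.65 − 159.95)/(41 − 8) = −4.1, so P = 192.75 − 4.1Q.
Supply slope = (63 − 30)/(41 − 8) = 1, so P = 22 + Q.
Competitive equilibrium: 192.75 − 4.1Q = 22 + Q → Q* = 33.4804, P* = 55.4804.
With the tax, the buyer price exceeds the seller price by 93: (192.75 − 4.1Q) − (22 + Q) = 93 → Q' = 15.2451.
ΔQ = 33.4804 − 15.2451 = 18.2353; the wedge equals the tax, 93.
The triangle = ½ × 18.2353 × 93 = 847.94.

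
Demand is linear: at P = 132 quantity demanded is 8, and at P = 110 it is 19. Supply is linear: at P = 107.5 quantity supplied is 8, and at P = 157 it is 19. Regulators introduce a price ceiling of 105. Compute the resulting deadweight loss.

60.79

Demand slope = (110 − 132)/(19 − 8) = −2, so P = 148 − 2Q.
Supply slope = (157 − 107.5)/(19 − 8) = 4.5, so P = 71.5 + 4.5Q.
Competitive equilibrium: 148 − 2Q = 71.5 + 4.5Q → Q* = 11.7692, P* = 124.4615.
At the ceiling P = 105, quantity supplied = (105 − 71.5)/4.5 = 7.4444.
Willingness to pay at Q' = 7.4444: 148 − 2·7.4444 = 133.1112.
ΔQ = 11.7692 − 7.4444 = 4.3248; wedge = 133.1112 − 105 = 28.1112.
Deadweight loss = ½ × 4.3248 × 28.1112 = 60.79.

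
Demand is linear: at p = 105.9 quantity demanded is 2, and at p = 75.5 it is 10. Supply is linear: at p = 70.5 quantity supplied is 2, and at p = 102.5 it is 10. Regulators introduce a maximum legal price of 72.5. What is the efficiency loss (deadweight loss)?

Demand slope = (75.5 − 105.9)/(10 − 2) = −3.8, so p = 113.5 − 3.8q.
Supply slope = (102.5 − 70.5)/(10 − 2) = 4, so p = 62.5 + 4q.
Competitive equilibrium: 113.5 − 3.8q = 62.5 + 4q → q* = 6.5385, p* = 88.6538.
At the ceiling p = 72.5, quantity supplied = (72.5 − 62.5)/4 = 2.5.
Willingness to pay at q' = 2.5: 113.5 − 3.8·2.5 = 104.
Δq = 6.5385 − 2.5 = 4.0385; wedge = 104 − 72.5 = 31.5.
Welfare loss = ½ × 4.0385 × 31.5 = 63.61.

63.61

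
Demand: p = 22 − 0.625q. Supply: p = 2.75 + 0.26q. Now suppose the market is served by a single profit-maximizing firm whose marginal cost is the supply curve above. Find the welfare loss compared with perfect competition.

Competitive equilibrium: 22 − 0.625q = 2.75 + 0.26q → q* = 21.7514, p* = 8.4054.
Marginal revenue: MR = 22 − 1.25q. Set MR = MC: 22 − 1.25q = 2.75 + 0.26q → q_m = 12.7483.
Price p_m = 22 − 0.625·12.7483 = 14.0323; MC(q_m) = 2.75 + 0.26·12.7483 = 6.0646.
Competitive q* = 21.7514, so Δq = 9.0031; wedge = 14.0323 − 6.0646 = 7.9677.
Welfare loss = ½ × 9.0031 × 7.9677 = 35.87.

35.87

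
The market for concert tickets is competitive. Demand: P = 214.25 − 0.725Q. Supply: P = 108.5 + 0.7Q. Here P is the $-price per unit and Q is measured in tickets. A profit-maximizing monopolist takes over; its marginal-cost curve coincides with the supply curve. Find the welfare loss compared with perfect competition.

Competitive equilibrium: 214.25 − 0.725Q = 108.5 + 0.7Q → Q* = 74.2105, P* = 160.4474.
Marginal revenue: MR = 214.25 − 1.45Q. Set MR = MC: 214.25 − 1.45Q = 108.5 + 0.7Q → Q_m = 49.186.
Price P_m = 214.25 − 0.725·49.186 = 178.5902; MC(Q_m) = 108.5 + 0.7·49.186 = 142.9302.
Competitive Q* = 74.2105, so ΔQ = 25.0245; wedge = 178.5902 − 142.9302 = 35.66.
The triangle = ½ × 25.0245 × 35.66 = $446.19.

$446.19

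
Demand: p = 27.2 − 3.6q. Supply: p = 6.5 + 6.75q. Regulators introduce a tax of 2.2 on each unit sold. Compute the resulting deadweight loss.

0.23

Competitive equilibrium: 27.2 − 3.6q = 6.5 + 6.75q → q* = 2, p* = 20.
With the tax, the buyer price exceeds the seller price by 2.2: (27.2 − 3.6q) − (6.5 + 6.75q) = 2.2 → q' = 1.7874.
Δq = 2 − 1.7874 = 0.2126; the wedge equals the tax, 2.2.
The triangle = ½ × 0.2126 × 2.2 = 0.23.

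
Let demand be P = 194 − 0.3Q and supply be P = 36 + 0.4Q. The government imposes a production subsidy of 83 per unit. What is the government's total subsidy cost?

Competitive equilibrium: 194 − 0.3Q = 36 + 0.4Q → Q* = 225.7143, P* = 126.2857.
The subsidy lowers effective supply by 83: P = 0.4Q − 47.
New quantity: 194 − 0.3Q = 0.4Q − 47 → Q' = 344.2857.
Total subsidy cost = 83 × 344.2857 = 28575.71.

28575.71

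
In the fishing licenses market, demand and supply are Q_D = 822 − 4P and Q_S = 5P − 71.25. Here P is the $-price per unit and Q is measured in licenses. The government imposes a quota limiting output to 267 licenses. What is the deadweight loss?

$5616.90

In inverse form: demand P = 205.5 − 0.25Q, supply P = 14.25 + 0.2Q.
Competitive equilibrium: 205.5 − 0.25Q = 14.25 + 0.2Q → Q* = 425, P* = 99.25.
At Q = 267: demand price = 205.5 − 0.25·267 = 138.75; supply price = 14.25 + 0.2·267 = 67.65.
ΔQ = 425 − 267 = 158; wedge = 138.75 − 67.65 = 71.1.
Deadweight loss = ½ × 158 × 71.1 = $5616.90.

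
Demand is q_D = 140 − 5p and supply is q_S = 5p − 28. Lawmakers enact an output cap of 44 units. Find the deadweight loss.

28.80

In inverse form: demand p = 28 − 0.2q, supply p = 5.6 + 0.2q.
Competitive equilibrium: 28 − 0.2q = 5.6 + 0.2q → q* = 56, p* = 16.8.
At q = 44: demand price = 28 − 0.2·44 = 19.2; supply price = 5.6 + 0.2·44 = 14.4.
Δq = 56 − 44 = 12; wedge = 19.2 − 14.4 = 4.8.
DWL = ½ × 12 × 4.8 = 28.80.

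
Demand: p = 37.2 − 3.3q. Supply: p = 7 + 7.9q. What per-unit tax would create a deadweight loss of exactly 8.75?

Competitive equilibrium: 37.2 − 3.3q = 7 + 7.9q → q* = 2.6964, p* = 28.3018.
A tax t gives Δq = t/11.2 and wedge t, so DWL = t²/22.4.
t²/22.4 = 8.75 → t² = 196 → t = 14.

14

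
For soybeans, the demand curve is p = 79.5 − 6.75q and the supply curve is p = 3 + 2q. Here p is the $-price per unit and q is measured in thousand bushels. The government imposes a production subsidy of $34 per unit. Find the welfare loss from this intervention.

Competitive equilibrium: 79.5 − 6.75q = 3 + 2q → q* = 8.7429, p* = 20.4857.
The subsidy lowers effective supply by 34: p = 2q − 31.
New quantity: 79.5 − 6.75q = 2q − 31 → q' = 12.6286.
Overproduction Δq = 12.6286 − 8.7429 = 3.8857; wedge = subsidy = 34.
The triangle = ½ × 3.8857 × 34 = $66.06 thousand.

$66.06 thousand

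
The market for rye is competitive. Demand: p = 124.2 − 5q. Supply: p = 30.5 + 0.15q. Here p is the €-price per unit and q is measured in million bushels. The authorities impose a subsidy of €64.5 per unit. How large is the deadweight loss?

Competitive equilibrium: 124.2 − 5q = 30.5 + 0.15q → q* = 18.1942, p* = 33.2291.
The subsidy lowers effective supply by 64.5: p = 0.15q − 34.
New quantity: 124.2 − 5q = 0.15q − 34 → q' = 30.7184.
Overproduction Δq = 30.7184 − 18.1942 = 12.5242; wedge = subsidy = 64.5.
The triangle = ½ × 12.5242 × 64.5 = €403.91 million.

€403.91 million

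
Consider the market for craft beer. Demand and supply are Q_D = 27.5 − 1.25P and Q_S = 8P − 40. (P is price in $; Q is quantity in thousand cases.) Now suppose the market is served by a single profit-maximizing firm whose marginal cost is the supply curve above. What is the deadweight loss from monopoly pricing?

$33.60 thousand

In inverse form: demand P = 22 − 0.8Q, supply P = 5 + 0.125Q.
Competitive equilibrium: 22 − 0.8Q = 5 + 0.125Q → Q* = 18.3784, P* = 7.2973.
Marginal revenue: MR = 22 − 1.6Q. Set MR = MC: 22 − 1.6Q = 5 + 0.125Q → Q_m = 9.8551.
Price P_m = 22 − 0.8·9.8551 = 14.1159; MC(Q_m) = 5 + 0.125·9.8551 = 6.2319.
Competitive Q* = 18.3784, so ΔQ = 8.5233; wedge = 14.1159 − 6.2319 = 7.884.
Deadweight loss = ½ × 8.5233 × 7.884 = $33.60 thousand.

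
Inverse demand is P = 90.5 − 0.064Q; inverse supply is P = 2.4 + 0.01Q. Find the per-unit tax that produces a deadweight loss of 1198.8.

13.32

Competitive equilibrium: 90.5 − 0.064Q = 2.4 + 0.01Q → Q* = 1190.5405, P* = 14.3054.
A tax t gives ΔQ = t/0.074 and wedge t, so DWL = t²/0.148.
t²/0.148 = 1198.8 → t² = 177.4224 → t = 13.32.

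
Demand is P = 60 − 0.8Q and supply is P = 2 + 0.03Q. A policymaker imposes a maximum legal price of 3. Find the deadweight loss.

Competitive equilibrium: 60 − 0.8Q = 2 + 0.03Q → Q* = 69.87952, P* = 4.09639.
At the ceiling P = 3, quantity supplied = (3 − 2)/0.03 = 33.33333.
Willingness to pay at Q' = 33.33333: 60 − 0.8·33.33333 = 33.33334.
ΔQ = 69.87952 − 33.33333 = 36.54619; wedge = 33.33334 − 3 = 30.33334.
Welfare loss = ½ × 36.54619 × 30.33334 = 554.28.

554.28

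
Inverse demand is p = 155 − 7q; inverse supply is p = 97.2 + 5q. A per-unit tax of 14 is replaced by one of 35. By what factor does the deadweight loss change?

Competitive equilibrium: 155 − 7q = 97.2 + 5q → q* = 4.8167, p* = 121.2833.
For a per-unit tax t: Δq = t/12, so DWL = ½·t·(t/12) = t²/24.
At t = 14: DWL = 8.167. At t = 35: DWL = 51.042.
Ratio = (35/14)² = 6.25.

6.25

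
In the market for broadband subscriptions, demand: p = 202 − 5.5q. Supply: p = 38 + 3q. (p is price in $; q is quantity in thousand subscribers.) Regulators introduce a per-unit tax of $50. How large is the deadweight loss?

$147.06 thousand

Competitive equilibrium: 202 − 5.5q = 38 + 3q → q* = 19.2941, p* = 95.8824.
With the tax, the buyer price exceeds the seller price by 50: (202 − 5.5q) − (38 + 3q) = 50 → q' = 13.4118.
Δq = 19.2941 − 13.4118 = 5.8823; the wedge equals the tax, 50.
DWL = ½ × 5.8823 × 50 = $147.06 thousand.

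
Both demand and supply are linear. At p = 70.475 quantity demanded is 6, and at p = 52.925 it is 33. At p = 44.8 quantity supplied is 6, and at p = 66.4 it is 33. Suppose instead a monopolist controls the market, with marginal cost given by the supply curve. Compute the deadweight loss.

39.04

Demand slope = (52.925 − 70.475)/(33 − 6) = −0.65, so p = 74.375 − 0.65q.
Supply slope = (66.4 − 44.8)/(33 − 6) = 0.8, so p = 40 + 0.8q.
Competitive equilibrium: 74.375 − 0.65q = 40 + 0.8q → q* = 23.7069, p* = 58.9655.
Marginal revenue: MR = 74.375 − 1.3q. Set MR = MC: 74.375 − 1.3q = 40 + 0.8q → q_m = 16.369.
Price p_m = 74.375 − 0.65·16.369 = 63.7352; MC(q_m) = 40 + 0.8·16.369 = 53.0952.
Competitive q* = 23.7069, so Δq = 7.3379; wedge = 63.7352 − 53.0952 = 10.64.
Welfare loss = ½ × 7.3379 × 10.64 = 39.04.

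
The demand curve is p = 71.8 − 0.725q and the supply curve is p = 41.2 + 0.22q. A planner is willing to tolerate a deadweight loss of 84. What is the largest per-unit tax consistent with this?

Competitive equilibrium: 71.8 − 0.725q = 41.2 + 0.22q → q* = 32.381, p* = 48.3238.
A tax t gives Δq = t/0.945 and wedge t, so DWL = t²/1.89.
t²/1.89 = 84 → t² = 158.76 → t = 12.6.

12.6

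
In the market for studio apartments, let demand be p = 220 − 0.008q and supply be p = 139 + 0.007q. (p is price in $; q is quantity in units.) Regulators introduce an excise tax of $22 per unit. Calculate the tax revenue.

Competitive equilibrium: 220 − 0.008q = 139 + 0.007q → q* = 5400, p* = 176.8.
With the tax, the buyer price exceeds the seller price by 22: (220 − 0.008q) − (139 + 0.007q) = 22 → q' = 3933.3333.
Tax revenue = 22 × 3933.3333 = $86533.33.

$86533.33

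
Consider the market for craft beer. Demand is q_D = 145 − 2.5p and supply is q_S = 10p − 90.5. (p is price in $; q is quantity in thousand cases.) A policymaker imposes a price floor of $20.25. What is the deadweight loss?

In inverse form: demand p = 58 − 0.4q, supply p = 9.05 + 0.1q.
Competitive equilibrium: 58 − 0.4q = 9.05 + 0.1q → q* = 97.9, p* = 18.84.
At the floor p = 20.25, quantity demanded = (58 − 20.25)/0.4 = 94.375.
Sellers' marginal cost at q' = 94.375: 9.05 + 0.1·94.375 = 18.4875.
Δq = 97.9 − 94.375 = 3.525; wedge = 20.25 − 18.4875 = 1.7625.
DWL = ½ × 3.525 × 1.7625 = $3.11 thousand.

$3.11 thousand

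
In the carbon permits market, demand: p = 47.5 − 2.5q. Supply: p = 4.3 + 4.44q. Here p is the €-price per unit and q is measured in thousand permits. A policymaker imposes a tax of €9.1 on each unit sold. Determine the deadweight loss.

€5.97 thousand

Competitive equilibrium: 47.5 − 2.5q = 4.3 + 4.44q → q* = 6.2248, p* = 31.938.
With the tax, the buyer price exceeds the seller price by 9.1: (47.5 − 2.5q) − (4.3 + 4.44q) = 9.1 → q' = 4.9135.
Δq = 6.2248 − 4.9135 = 1.3113; the wedge equals the tax, 9.1.
DWL = ½ × 1.3113 × 9.1 = €5.97 thousand.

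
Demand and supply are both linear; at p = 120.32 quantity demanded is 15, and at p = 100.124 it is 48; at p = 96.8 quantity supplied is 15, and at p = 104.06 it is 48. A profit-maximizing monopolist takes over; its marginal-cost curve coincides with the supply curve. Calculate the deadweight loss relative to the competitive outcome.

139.90

Demand slope = (100.124 − 120.32)/(48 − 15) = −0.612, so p = 129.5 − 0.612q.
Supply slope = (104.06 − 96.8)/(48 − 15) = 0.22, so p = 93.5 + 0.22q.
Competitive equilibrium: 129.5 − 0.612q = 93.5 + 0.22q → q* = 43.2692, p* = 103.0192.
Marginal revenue: MR = 129.5 − 1.224q. Set MR = MC: 129.5 − 1.224q = 93.5 + 0.22q → q_m = 24.9307.
Price p_m = 129.5 − 0.612·24.9307 = 114.2424; MC(q_m) = 93.5 + 0.22·24.9307 = 98.9848.
Competitive q* = 43.2692, so Δq = 18.3385; wedge = 114.2424 − 98.9848 = 15.2576.
Deadweight loss = ½ × 18.3385 × 15.2576 = 139.90.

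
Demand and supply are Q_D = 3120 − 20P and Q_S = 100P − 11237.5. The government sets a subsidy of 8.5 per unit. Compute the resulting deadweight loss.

602.08

In inverse form: demand P = 156 − 0.05Q, supply P = 112.375 + 0.01Q.
Competitive equilibrium: 156 − 0.05Q = 112.375 + 0.01Q → Q* = 727.0833, P* = 119.6458.
The subsidy lowers effective supply by 8.5: P = 103.875 + 0.01Q.
New quantity: 156 − 0.05Q = 103.875 + 0.01Q → Q' = 868.75.
Overproduction ΔQ = 868.75 − 727.0833 = 141.6667; wedge = subsidy = 8.5.
The triangle = ½ × 141.6667 × 8.5 = 602.08.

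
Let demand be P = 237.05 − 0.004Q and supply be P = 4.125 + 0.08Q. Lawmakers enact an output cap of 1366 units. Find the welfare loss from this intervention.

Competitive equilibrium: 237.05 − 0.004Q = 4.125 + 0.08Q → Q* = 2772.9167, P* = 225.9583.
At Q = 1366: demand price = 237.05 − 0.004·1366 = 231.586; supply price = 4.125 + 0.08·1366 = 113.405.
ΔQ = 2772.9167 − 1366 = 1406.9167; wedge = 231.586 − 113.405 = 118.181.
DWL = ½ × 1406.9167 × 118.181 = 83135.41.

83135.41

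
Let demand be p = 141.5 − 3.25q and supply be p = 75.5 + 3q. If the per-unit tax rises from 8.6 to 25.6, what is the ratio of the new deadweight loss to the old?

Competitive equilibrium: 141.5 − 3.25q = 75.5 + 3q → q* = 10.56, p* = 107.18.
For a per-unit tax t: Δq = t/6.25, so DWL = ½·t·(t/6.25) = t²/12.5.
At t = 8.6: DWL = 5.9168. At t = 25.6: DWL = 52.4288.
Ratio = (25.6/8.6)² = 8.861.

8.861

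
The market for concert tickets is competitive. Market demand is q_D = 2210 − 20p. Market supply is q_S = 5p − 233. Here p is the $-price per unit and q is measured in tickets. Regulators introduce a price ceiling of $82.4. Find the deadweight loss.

In inverse form: demand p = 110.5 − 0.05q, supply p = 46.6 + 0.2q.
Competitive equilibrium: 110.5 − 0.05q = 46.6 + 0.2q → q* = 255.6, p* = 97.72.
At the ceiling p = 82.4, quantity supplied = (82.4 − 46.6)/0.2 = 179.
Willingness to pay at q' = 179: 110.5 − 0.05·179 = 101.55.
Δq = 255.6 − 179 = 76.6; wedge = 101.55 − 82.4 = 19.15.
The triangle = ½ × 76.6 × 19.15 = $733.445.

$733.445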